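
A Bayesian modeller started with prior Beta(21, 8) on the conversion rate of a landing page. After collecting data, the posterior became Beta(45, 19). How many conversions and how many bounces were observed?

Under Beta–binomial conjugacy the posterior parameters are (a+s, b+f).
Match parameters: s=45−21=24, f=19−8=11.

24 conversions and 11 bounces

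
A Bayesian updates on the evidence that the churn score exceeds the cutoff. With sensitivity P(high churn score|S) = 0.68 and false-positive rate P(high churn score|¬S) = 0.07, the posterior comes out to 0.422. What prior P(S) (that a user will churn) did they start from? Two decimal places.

Bayes' rule in odds form gives O(S|E) = O(S)·[P(E|S)/P(E|¬S)], hence O(S) = O(S|E)/LR.
Posterior odds = 0.422/(1−0.422) = 0.7301. LR = 0.68/0.07 = 9.7143.
Prior odds = 0.7301/9.7143 = 0.0752, so P(S) = 0.0752/(1+0.0752) ≈ 0.07.

P(S) = 0.07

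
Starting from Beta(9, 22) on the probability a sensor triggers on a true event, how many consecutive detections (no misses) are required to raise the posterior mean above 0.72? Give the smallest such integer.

k = 48

After k detections and 0 misses the posterior is Beta(9+k, 22), with mean (9+k)/(9+22+k).
Set (9+k)/(31+k) > 0.72 and solve: k > (0.72·31 − 9)/(1 − 0.72) = 47.571.
The smallest integer exceeding 47.571 is 48.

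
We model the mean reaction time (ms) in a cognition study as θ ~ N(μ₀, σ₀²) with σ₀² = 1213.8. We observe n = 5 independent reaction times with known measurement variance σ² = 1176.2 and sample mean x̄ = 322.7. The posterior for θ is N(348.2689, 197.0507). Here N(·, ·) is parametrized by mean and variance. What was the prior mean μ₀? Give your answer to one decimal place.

μ₀ = 480.2

With known observation variance, the Normal–Normal posterior has precision τ_n = τ₀ + n/σ² and mean μ_n = (τ₀μ₀ + (n/σ²)x̄)/τ_n.
Here τ₀ = 1/1213.8 = 0.000824 and τ_data = 5/1176.2 = 0.004251, so τ_n = 0.005075.
Rearranging for μ₀: μ₀ = (μ_n·τ_n − τ_data·x̄)/τ₀ = (348.2689·0.005075 − 0.004251·322.7) / 0.000824 = 0.395667/0.000824 ≈ 480.2.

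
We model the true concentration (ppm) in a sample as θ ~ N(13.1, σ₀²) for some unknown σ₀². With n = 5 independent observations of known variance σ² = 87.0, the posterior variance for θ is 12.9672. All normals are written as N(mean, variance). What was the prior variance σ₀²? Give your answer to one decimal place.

For the Normal–Normal model with known σ², precisions add: τ_n = τ₀ + n/σ².
So 1/σ₀² = 1/12.9672 − 5/87.0 = 0.077118 − 0.057471 = 0.019647.
Hence σ₀² = 1/0.019647 ≈ 50.9.

σ₀² = 50.9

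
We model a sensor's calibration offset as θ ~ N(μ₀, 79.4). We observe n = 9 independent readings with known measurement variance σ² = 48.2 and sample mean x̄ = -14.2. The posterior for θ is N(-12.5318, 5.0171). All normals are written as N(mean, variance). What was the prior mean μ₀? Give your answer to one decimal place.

The posterior mean is a precision-weighted average: μ_n = (τ₀μ₀ + τ_data·x̄)/(τ₀+τ_data), with τ₀=1/σ₀² and τ_data=n/σ².
Here τ₀ = 1/79.4 = 0.012594 and τ_data = 9/48.2 = 0.186722, so τ_n = 0.199316.
Rearranging for μ₀: μ₀ = (μ_n·τ_n − τ_data·x̄)/τ₀ = (-12.5318·0.199316 − 0.186722·-14.2) / 0.012594 = 0.153664/0.012594 ≈ 12.2.

μ₀ = 12.2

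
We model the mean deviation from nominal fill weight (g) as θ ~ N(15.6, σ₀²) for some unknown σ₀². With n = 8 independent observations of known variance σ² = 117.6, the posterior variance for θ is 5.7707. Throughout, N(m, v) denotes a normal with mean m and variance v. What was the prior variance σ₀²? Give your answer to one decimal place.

σ₀² = 9.5

Posterior precision equals prior precision plus data precision: 1/σ_n² = 1/σ₀² + n/σ².
So 1/σ₀² = 1/5.7707 − 8/117.6 = 0.173289 − 0.068027 = 0.105262.
Hence σ₀² = 1/0.105262 ≈ 9.5.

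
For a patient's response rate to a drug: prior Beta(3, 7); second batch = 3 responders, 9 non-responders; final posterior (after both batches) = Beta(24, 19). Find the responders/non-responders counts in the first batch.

Because Beta–binomial updating is additive in the counts, the combined data contributed (α_post−α_prior, β_post−β_prior) successes and failures.
Total across both batches: 24−3=21 responders, 19−7=12 non-responders.
Subtract the second batch: 21−3=18 responders and 12−9=3 non-responders.

18 responders and 3 non-responders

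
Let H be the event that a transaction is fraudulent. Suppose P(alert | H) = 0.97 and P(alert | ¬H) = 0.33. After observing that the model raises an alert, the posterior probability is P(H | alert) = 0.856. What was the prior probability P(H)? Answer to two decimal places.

Bayes' rule in odds form gives O(H|E) = O(H)·[P(E|H)/P(E|¬H)], hence O(H) = O(H|E)/LR.
Posterior odds = 0.856/(1−0.856) = 5.9444. LR = 0.97/0.33 = 2.9394.
Prior odds = 5.9444/2.9394 = 2.0223, so P(H) = 2.0223/(1+2.0223) ≈ 0.67.

P(H) = 0.67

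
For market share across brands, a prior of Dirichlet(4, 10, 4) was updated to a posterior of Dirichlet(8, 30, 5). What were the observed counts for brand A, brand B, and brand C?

For a Dirichlet(α) prior with multinomial counts c, the posterior is Dirichlet(α + c) componentwise.
Counts are posterior − prior componentwise: 8−4=4, 30−10=20, 5−4=1.

counts (4, 20, 1)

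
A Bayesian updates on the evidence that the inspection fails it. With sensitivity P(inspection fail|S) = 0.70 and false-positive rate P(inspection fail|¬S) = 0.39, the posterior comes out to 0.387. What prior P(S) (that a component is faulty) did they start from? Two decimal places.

In odds form, posterior odds = prior odds × likelihood ratio, so prior odds = posterior odds ÷ LR.
Posterior odds = 0.387/(1−0.387) = 0.6313. LR = 0.70/0.39 = 1.7949.
Prior odds = 0.6313/1.7949 = 0.3517, so P(S) = 0.3517/(1+0.3517) ≈ 0.26.

P(S) = 0.26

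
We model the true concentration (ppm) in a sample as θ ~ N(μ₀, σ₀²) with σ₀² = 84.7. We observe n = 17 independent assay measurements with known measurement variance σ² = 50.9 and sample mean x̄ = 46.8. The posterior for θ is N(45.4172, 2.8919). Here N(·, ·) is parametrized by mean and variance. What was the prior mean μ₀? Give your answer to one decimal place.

With known observation variance, the Normal–Normal posterior has precision τ_n = τ₀ + n/σ² and mean μ_n = (τ₀μ₀ + (n/σ²)x̄)/τ_n.
Here τ₀ = 1/84.7 = 0.011806 and τ_data = 17/50.9 = 0.333988, so τ_n = 0.345794.
Rearranging for μ₀: μ₀ = (μ_n·τ_n − τ_data·x̄)/τ₀ = (45.4172·0.345794 − 0.333988·46.8) / 0.011806 = 0.074357/0.011806 ≈ 6.3.

μ₀ = 6.3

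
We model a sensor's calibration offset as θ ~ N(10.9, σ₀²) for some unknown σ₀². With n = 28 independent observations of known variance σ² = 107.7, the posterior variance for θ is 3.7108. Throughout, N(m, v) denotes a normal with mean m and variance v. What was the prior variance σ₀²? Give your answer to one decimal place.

σ₀² = 105.2

For the Normal–Normal model with known σ², precisions add: τ_n = τ₀ + n/σ².
So 1/σ₀² = 1/3.7108 − 28/107.7 = 0.269484 − 0.259981 = 0.009503.
Hence σ₀² = 1/0.009503 ≈ 105.2.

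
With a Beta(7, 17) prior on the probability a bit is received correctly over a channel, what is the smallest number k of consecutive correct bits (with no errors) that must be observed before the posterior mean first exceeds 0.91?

k = 165

After k correct bits and 0 errors the posterior is Beta(7+k, 17), with mean (7+k)/(7+17+k).
Set (7+k)/(24+k) > 0.91 and solve: k > (0.91·24 − 7)/(1 − 0.91) = 164.889.
The smallest integer exceeding 164.889 is 165.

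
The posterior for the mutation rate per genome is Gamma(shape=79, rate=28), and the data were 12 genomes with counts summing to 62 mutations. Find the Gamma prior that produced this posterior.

A Gamma(α, β) prior (rate parametrization) on a Poisson rate with n observations summing to S gives posterior Gamma(α+S, β+n).
So α = 79 − 62 = 17 and β = 28 − 12 = 16.

Gamma(shape=17, rate=16)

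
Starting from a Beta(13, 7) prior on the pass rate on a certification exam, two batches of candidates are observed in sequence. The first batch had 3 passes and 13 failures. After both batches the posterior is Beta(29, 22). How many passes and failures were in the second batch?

13 passes and 2 failures

Because Beta–binomial updating is additive in the counts, the combined data contributed (α_post−α_prior, β_post−β_prior) successes and failures.
Total across both batches: 29−13=16 passes, 22−7=15 failures.
Subtract the first batch: 16−3=13 passes and 15−13=2 failures.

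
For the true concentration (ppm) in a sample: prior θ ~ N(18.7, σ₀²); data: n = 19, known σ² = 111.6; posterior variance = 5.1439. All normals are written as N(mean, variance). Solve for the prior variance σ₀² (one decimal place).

σ₀² = 41.4

For the Normal–Normal model with known σ², precisions add: τ_n = τ₀ + n/σ².
So 1/σ₀² = 1/5.1439 − 19/111.6 = 0.194405 − 0.170251 = 0.024154.
Hence σ₀² = 1/0.024154 ≈ 41.4.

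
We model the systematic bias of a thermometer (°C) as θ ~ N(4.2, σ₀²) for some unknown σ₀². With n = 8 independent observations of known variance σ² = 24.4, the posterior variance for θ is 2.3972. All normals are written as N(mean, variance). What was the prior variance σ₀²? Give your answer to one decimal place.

Posterior precision equals prior precision plus data precision: 1/σ_n² = 1/σ₀² + n/σ².
So 1/σ₀² = 1/2.3972 − 8/24.4 = 0.417153 − 0.327869 = 0.089284.
Hence σ₀² = 1/0.089284 ≈ 11.2.

σ₀² = 11.2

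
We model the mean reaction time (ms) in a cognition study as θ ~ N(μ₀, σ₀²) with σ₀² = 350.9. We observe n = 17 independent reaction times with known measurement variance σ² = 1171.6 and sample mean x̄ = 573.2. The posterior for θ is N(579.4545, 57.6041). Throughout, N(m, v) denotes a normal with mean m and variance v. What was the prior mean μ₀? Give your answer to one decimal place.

The posterior mean is a precision-weighted average: μ_n = (τ₀μ₀ + τ_data·x̄)/(τ₀+τ_data), with τ₀=1/σ₀² and τ_data=n/σ².
Here τ₀ = 1/350.9 = 0.002850 and τ_data = 17/1171.6 = 0.014510, so τ_n = 0.017360.
Rearranging for μ₀: μ₀ = (μ_n·τ_n − τ_data·x̄)/τ₀ = (579.4545·0.017360 − 0.014510·573.2) / 0.002850 = 1.742198/0.002850 ≈ 611.3.

μ₀ = 611.3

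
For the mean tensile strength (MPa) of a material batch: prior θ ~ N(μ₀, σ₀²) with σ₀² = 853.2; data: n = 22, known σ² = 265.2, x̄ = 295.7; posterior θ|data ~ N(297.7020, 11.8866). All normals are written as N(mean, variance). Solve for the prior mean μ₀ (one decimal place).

μ₀ = 439.4

With known observation variance, the Normal–Normal posterior has precision τ_n = τ₀ + n/σ² and mean μ_n = (τ₀μ₀ + (n/σ²)x̄)/τ_n.
Here τ₀ = 1/853.2 = 0.001172 and τ_data = 22/265.2 = 0.082956, so τ_n = 0.084128.
Rearranging for μ₀: μ₀ = (μ_n·τ_n − τ_data·x̄)/τ₀ = (297.7020·0.084128 − 0.082956·295.7) / 0.001172 = 0.514985/0.001172 ≈ 439.4.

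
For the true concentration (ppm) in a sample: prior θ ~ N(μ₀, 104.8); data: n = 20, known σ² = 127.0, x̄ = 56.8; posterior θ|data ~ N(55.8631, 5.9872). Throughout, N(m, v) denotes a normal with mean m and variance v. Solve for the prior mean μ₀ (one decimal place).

With known observation variance, the Normal–Normal posterior has precision τ_n = τ₀ + n/σ² and mean μ_n = (τ₀μ₀ + (n/σ²)x̄)/τ_n.
Here τ₀ = 1/104.8 = 0.009542 and τ_data = 20/127.0 = 0.157480, so τ_n = 0.167022.
Rearranging for μ₀: μ₀ = (μ_n·τ_n − τ_data·x̄)/τ₀ = (55.8631·0.167022 − 0.157480·56.8) / 0.009542 = 0.385503/0.009542 ≈ 40.4.

μ₀ = 40.4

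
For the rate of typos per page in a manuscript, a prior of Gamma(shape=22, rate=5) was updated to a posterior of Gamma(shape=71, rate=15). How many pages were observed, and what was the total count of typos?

Gamma–Poisson conjugacy: posterior shape = α + Σxᵢ, posterior rate = β + n.
Matching: Σxᵢ = 71 − 22 = 49 and n = 15 − 5 = 10.

n = 10 pages with total 49 typos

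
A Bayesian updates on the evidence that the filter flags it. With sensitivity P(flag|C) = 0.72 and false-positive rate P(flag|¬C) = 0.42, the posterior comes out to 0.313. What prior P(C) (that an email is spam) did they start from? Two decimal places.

P(C) = 0.21

Bayes' rule in odds form gives O(C|E) = O(C)·[P(E|C)/P(E|¬C)], hence O(C) = O(C|E)/LR.
Posterior odds = 0.313/(1−0.313) = 0.4556. LR = 0.72/0.42 = 1.7143.
Prior odds = 0.4556/1.7143 = 0.2658, so P(C) = 0.2658/(1+0.2658) ≈ 0.21.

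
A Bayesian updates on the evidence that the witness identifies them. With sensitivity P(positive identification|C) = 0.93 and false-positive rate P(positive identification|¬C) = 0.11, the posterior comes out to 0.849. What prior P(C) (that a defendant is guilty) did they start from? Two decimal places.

P(C) = 0.40

In odds form, posterior odds = prior odds × likelihood ratio, so prior odds = posterior odds ÷ LR.
Posterior odds = 0.849/(1−0.849) = 5.6225. LR = 0.93/0.11 = 8.4545.
Prior odds = 5.6225/8.4545 = 0.6650, so P(C) = 0.6650/(1+0.6650) ≈ 0.40.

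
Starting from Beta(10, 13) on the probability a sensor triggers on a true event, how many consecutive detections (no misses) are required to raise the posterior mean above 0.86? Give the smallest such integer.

After k detections and 0 misses the posterior is Beta(10+k, 13), with mean (10+k)/(10+13+k).
Set (10+k)/(23+k) > 0.86 and solve: k > (0.86·23 − 10)/(1 − 0.86) = 69.857.
The smallest integer exceeding 69.857 is 70, and checking k=70: (80)/(93) = 0.8602 > 0.86.

k = 70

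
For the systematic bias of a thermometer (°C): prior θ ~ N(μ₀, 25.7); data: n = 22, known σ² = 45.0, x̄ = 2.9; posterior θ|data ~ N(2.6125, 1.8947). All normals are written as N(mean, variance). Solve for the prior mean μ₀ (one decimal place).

With known observation variance, the Normal–Normal posterior has precision τ_n = τ₀ + n/σ² and mean μ_n = (τ₀μ₀ + (n/σ²)x̄)/τ_n.
Here τ₀ = 1/25.7 = 0.038911 and τ_data = 22/45.0 = 0.488889, so τ_n = 0.527800.
Rearranging for μ₀: μ₀ = (μ_n·τ_n − τ_data·x̄)/τ₀ = (2.6125·0.527800 − 0.488889·2.9) / 0.038911 = -0.038901/0.038911 ≈ -1.0.

μ₀ = -1.0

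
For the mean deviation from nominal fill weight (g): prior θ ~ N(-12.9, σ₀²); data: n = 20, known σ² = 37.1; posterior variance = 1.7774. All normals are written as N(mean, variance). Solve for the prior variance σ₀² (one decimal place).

For the Normal–Normal model with known σ², precisions add: τ_n = τ₀ + n/σ².
So 1/σ₀² = 1/1.7774 − 20/37.1 = 0.562620 − 0.539084 = 0.023536.
Hence σ₀² = 1/0.023536 ≈ 42.5.

σ₀² = 42.5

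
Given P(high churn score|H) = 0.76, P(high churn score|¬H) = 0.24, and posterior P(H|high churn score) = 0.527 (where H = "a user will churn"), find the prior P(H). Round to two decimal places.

P(H) = 0.26

Bayes' rule in odds form gives O(H|E) = O(H)·[P(E|H)/P(E|¬H)], hence O(H) = O(H|E)/LR.
Posterior odds = 0.527/(1−0.527) = 1.1142. LR = 0.76/0.24 = 3.1667.
Prior odds = 1.1142/3.1667 = 0.3518, so P(H) = 0.3518/(1+0.3518) ≈ 0.26.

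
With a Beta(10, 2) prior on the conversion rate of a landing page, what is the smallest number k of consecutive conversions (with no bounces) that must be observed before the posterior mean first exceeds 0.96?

After k conversions and 0 bounces the posterior is Beta(10+k, 2), with mean (10+k)/(10+2+k).
Set (10+k)/(12+k) > 0.96 and solve: k > (0.96·12 − 10)/(1 − 0.96) = 38.000.
The smallest integer exceeding 38.000 is 39.

k = 39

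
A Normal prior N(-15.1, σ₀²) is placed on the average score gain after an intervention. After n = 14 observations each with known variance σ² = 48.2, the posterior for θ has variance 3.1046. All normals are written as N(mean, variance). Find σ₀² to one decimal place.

For the Normal–Normal model with known σ², precisions add: τ_n = τ₀ + n/σ².
So 1/σ₀² = 1/3.1046 − 14/48.2 = 0.322103 − 0.290456 = 0.031647.
Hence σ₀² = 1/0.031647 ≈ 31.6.

σ₀² = 31.6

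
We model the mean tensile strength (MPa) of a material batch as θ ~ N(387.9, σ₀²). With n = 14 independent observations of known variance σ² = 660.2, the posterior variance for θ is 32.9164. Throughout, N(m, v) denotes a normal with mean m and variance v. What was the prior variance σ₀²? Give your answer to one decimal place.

σ₀² = 109.0

Posterior precision equals prior precision plus data precision: 1/σ_n² = 1/σ₀² + n/σ².
So 1/σ₀² = 1/32.9164 − 14/660.2 = 0.030380 − 0.021206 = 0.009174.
Hence σ₀² = 1/0.009174 ≈ 109.0.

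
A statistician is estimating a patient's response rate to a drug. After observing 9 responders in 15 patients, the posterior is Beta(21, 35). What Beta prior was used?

Beta(12, 29)

A Beta(α, β) prior with s successes and f failures in binomial data gives a Beta(α+s, β+f) posterior.
Subtract the data counts: 21−9=12, 35−6=29.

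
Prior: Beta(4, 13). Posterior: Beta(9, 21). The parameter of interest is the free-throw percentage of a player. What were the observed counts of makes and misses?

5 makes and 8 misses

A Beta(a, b) prior with s successes and f failures in binomial data gives a Beta(a+s, b+f) posterior.
Match parameters: s=9−4=5, f=21−13=8.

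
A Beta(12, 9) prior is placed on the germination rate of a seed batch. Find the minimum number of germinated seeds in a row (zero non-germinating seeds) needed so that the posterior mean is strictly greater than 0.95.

After k germinated seeds and 0 non-germinating seeds the posterior is Beta(12+k, 9), with mean (12+k)/(12+9+k).
Set (12+k)/(21+k) > 0.95 and solve: k > (0.95·21 − 12)/(1 − 0.95) = 159.000.
The smallest integer exceeding 159.000 is 160.

k = 160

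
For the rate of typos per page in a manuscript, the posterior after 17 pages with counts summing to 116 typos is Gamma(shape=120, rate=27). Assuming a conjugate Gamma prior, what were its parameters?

Gamma(shape=4, rate=10)

A Gamma(α, β) prior (rate parametrization) on a Poisson rate with n observations summing to S gives posterior Gamma(α+S, β+n).
So α = 120 − 116 = 4 and β = 27 − 17 = 10.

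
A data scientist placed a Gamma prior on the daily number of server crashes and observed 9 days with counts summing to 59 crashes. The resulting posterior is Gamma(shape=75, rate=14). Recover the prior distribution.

Gamma(shape=16, rate=5)

Gamma–Poisson conjugacy: posterior shape = α + Σxᵢ, posterior rate = β + n.
So α = 75 − 59 = 16 and β = 14 − 9 = 5.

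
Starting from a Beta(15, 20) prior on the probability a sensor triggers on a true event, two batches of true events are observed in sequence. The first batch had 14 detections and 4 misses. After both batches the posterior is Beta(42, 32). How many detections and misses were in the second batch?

Sequential conjugate updates are equivalent to a single update on the pooled data, so total successes = posterior α − prior α and total failures = posterior β − prior β.
Total across both batches: 42−15=27 detections, 32−20=12 misses.
Subtract the first batch: 27−14=13 detections and 12−4=8 misses.

13 detections and 8 misses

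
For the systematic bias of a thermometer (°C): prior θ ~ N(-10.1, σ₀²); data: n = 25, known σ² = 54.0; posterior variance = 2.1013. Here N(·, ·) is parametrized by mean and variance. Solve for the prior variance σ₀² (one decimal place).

Posterior precision equals prior precision plus data precision: 1/σ_n² = 1/σ₀² + n/σ².
So 1/σ₀² = 1/2.1013 − 25/54.0 = 0.475896 − 0.462963 = 0.012933.
Hence σ₀² = 1/0.012933 ≈ 77.3.

σ₀² = 77.3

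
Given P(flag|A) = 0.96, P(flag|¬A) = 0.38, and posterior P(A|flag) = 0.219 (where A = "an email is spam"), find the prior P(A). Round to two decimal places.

P(A) = 0.10

In odds form, posterior odds = prior odds × likelihood ratio, so prior odds = posterior odds ÷ LR.
Posterior odds = 0.219/(1−0.219) = 0.2804. LR = 0.96/0.38 = 2.5263.
Prior odds = 0.2804/2.5263 = 0.1110, so P(A) = 0.1110/(1+0.1110) ≈ 0.10.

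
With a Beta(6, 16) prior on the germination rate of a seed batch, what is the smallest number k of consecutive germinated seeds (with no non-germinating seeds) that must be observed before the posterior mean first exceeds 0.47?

k = 9

After k germinated seeds and 0 non-germinating seeds the posterior is Beta(6+k, 16), with mean (6+k)/(6+16+k).
Set (6+k)/(22+k) > 0.47 and solve: k > (0.47·22 − 6)/(1 − 0.47) = 8.189.
The smallest integer exceeding 8.189 is 9.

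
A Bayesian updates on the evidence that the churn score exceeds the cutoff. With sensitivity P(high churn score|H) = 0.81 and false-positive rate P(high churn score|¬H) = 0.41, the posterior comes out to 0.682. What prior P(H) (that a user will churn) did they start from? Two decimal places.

P(H) = 0.52

Bayes' rule in odds form gives O(H|E) = O(H)·[P(E|H)/P(E|¬H)], hence O(H) = O(H|E)/LR.
Posterior odds = 0.682/(1−0.682) = 2.1447. LR = 0.81/0.41 = 1.9756.
Prior odds = 2.1447/1.9756 = 1.0856, so P(H) = 1.0856/(1+1.0856) ≈ 0.52.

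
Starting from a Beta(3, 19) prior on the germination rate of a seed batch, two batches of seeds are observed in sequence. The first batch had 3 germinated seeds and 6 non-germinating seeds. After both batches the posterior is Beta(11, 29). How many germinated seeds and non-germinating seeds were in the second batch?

5 germinated seeds and 4 non-germinating seeds

Because Beta–binomial updating is additive in the counts, the combined data contributed (α_post−α_prior, β_post−β_prior) successes and failures.
Total across both batches: 11−3=8 germinated seeds, 29−19=10 non-germinating seeds.
Subtract the first batch: 8−3=5 germinated seeds and 10−6=4 non-germinating seeds.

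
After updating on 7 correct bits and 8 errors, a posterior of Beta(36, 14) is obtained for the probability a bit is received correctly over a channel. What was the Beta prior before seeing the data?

A Beta(a, b) prior with s successes and f failures in binomial data gives a Beta(a+s, b+f) posterior.
So a = 36 − 7 = 29 and b = 14 − 8 = 6.

Beta(29, 6)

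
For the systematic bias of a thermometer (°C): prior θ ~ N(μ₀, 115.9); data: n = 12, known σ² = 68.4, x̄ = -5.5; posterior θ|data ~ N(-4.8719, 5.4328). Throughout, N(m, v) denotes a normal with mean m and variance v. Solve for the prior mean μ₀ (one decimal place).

μ₀ = 7.9

The posterior mean is a precision-weighted average: μ_n = (τ₀μ₀ + τ_data·x̄)/(τ₀+τ_data), with τ₀=1/σ₀² and τ_data=n/σ².
Here τ₀ = 1/115.9 = 0.008628 and τ_data = 12/68.4 = 0.175439, so τ_n = 0.184067.
Rearranging for μ₀: μ₀ = (μ_n·τ_n − τ_data·x̄)/τ₀ = (-4.8719·0.184067 − 0.175439·-5.5) / 0.008628 = 0.068158/0.008628 ≈ 7.9.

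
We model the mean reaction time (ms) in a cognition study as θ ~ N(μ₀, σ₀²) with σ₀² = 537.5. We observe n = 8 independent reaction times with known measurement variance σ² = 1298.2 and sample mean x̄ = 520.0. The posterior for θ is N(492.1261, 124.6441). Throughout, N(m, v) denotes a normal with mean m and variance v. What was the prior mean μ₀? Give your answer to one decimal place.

With known observation variance, the Normal–Normal posterior has precision τ_n = τ₀ + n/σ² and mean μ_n = (τ₀μ₀ + (n/σ²)x̄)/τ_n.
Here τ₀ = 1/537.5 = 0.001860 and τ_data = 8/1298.2 = 0.006162, so τ_n = 0.008022.
Rearranging for μ₀: μ₀ = (μ_n·τ_n − τ_data·x̄)/τ₀ = (492.1261·0.008022 − 0.006162·520.0) / 0.001860 = 0.743596/0.001860 ≈ 399.8.

μ₀ = 399.8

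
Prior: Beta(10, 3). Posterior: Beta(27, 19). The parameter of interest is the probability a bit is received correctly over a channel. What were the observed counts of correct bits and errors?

Under Beta–binomial conjugacy the posterior parameters are (a+s, b+f).
So s = 27 − 10 = 17 and f = 19 − 3 = 16.

17 correct bits and 16 errors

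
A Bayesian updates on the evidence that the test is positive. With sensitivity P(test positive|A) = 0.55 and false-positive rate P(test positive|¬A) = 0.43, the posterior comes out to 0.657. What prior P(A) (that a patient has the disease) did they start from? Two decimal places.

In odds form, posterior odds = prior odds × likelihood ratio, so prior odds = posterior odds ÷ LR.
Posterior odds = 0.657/(1−0.657) = 1.9155. LR = 0.55/0.43 = 1.2791.
Prior odds = 1.9155/1.2791 = 1.4975, so P(A) = 1.4975/(1+1.4975) ≈ 0.60.

P(A) = 0.60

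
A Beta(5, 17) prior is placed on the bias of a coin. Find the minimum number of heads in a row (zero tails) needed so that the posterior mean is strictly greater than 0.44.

k = 9

After k heads and 0 tails the posterior is Beta(5+k, 17), with mean (5+k)/(5+17+k).
Set (5+k)/(22+k) > 0.44 and solve: k > (0.44·22 − 5)/(1 − 0.44) = 8.357.
The smallest integer exceeding 8.357 is 9, and checking k=9: (14)/(31) = 0.4516 > 0.44.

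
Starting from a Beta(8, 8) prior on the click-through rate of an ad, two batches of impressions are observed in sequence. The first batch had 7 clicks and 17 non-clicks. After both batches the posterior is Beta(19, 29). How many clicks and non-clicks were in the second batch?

Sequential conjugate updates are equivalent to a single update on the pooled data, so total successes = posterior α − prior α and total failures = posterior β − prior β.
Total across both batches: 19−8=11 clicks, 29−8=21 non-clicks.
Subtract the first batch: 11−7=4 clicks and 21−17=4 non-clicks.

4 clicks and 4 non-clicks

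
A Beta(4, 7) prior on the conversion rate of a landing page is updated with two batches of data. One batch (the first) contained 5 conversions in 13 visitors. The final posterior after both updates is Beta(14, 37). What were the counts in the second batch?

5 conversions and 22 bounces

Because Beta–binomial updating is additive in the counts, the combined data contributed (α_post−α_prior, β_post−β_prior) successes and failures.
Total across both batches: 14−4=10 conversions, 37−7=30 bounces.
Subtract the first batch: 10−5=5 conversions and 30−8=22 bounces.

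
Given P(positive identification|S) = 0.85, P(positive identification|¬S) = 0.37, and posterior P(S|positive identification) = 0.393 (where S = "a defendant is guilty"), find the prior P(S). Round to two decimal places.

P(S) = 0.22

In odds form, posterior odds = prior odds × likelihood ratio, so prior odds = posterior odds ÷ LR.
Posterior odds = 0.393/(1−0.393) = 0.6474. LR = 0.85/0.37 = 2.2973.
Prior odds = 0.6474/2.2973 = 0.2818, so P(S) = 0.2818/(1+0.2818) ≈ 0.22.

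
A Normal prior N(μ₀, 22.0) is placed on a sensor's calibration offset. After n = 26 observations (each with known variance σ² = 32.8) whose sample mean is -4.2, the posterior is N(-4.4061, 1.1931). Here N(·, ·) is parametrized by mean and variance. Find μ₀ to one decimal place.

μ₀ = -8.0

With known observation variance, the Normal–Normal posterior has precision τ_n = τ₀ + n/σ² and mean μ_n = (τ₀μ₀ + (n/σ²)x̄)/τ_n.
Here τ₀ = 1/22.0 = 0.045455 and τ_data = 26/32.8 = 0.792683, so τ_n = 0.838138.
Rearranging for μ₀: μ₀ = (μ_n·τ_n − τ_data·x̄)/τ₀ = (-4.4061·0.838138 − 0.792683·-4.2) / 0.045455 = -0.363651/0.045455 ≈ -8.0.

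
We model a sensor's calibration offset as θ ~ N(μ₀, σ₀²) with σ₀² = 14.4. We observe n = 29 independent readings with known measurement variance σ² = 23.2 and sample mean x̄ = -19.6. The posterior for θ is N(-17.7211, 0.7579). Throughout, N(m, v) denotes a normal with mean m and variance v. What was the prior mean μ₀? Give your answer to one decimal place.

μ₀ = 16.1

With known observation variance, the Normal–Normal posterior has precision τ_n = τ₀ + n/σ² and mean μ_n = (τ₀μ₀ + (n/σ²)x̄)/τ_n.
Here τ₀ = 1/14.4 = 0.069444 and τ_data = 29/23.2 = 1.250000, so τ_n = 1.319444.
Rearranging for μ₀: μ₀ = (μ_n·τ_n − τ_data·x̄)/τ₀ = (-17.7211·1.319444 − 1.250000·-19.6) / 0.069444 = 1.118001/0.069444 ≈ 16.1.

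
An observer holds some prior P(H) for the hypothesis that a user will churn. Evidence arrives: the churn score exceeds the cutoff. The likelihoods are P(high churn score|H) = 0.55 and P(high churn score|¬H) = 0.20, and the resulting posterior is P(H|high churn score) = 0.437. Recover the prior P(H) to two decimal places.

In odds form, posterior odds = prior odds × likelihood ratio, so prior odds = posterior odds ÷ LR.
Posterior odds = 0.437/(1−0.437) = 0.7762. LR = 0.55/0.20 = 2.7500.
Prior odds = 0.7762/2.7500 = 0.2823, so P(H) = 0.2823/(1+0.2823) ≈ 0.22.

P(H) = 0.22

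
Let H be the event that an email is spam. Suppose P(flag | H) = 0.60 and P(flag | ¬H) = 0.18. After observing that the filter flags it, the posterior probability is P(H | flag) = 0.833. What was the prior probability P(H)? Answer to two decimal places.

P(H) = 0.60

In odds form, posterior odds = prior odds × likelihood ratio, so prior odds = posterior odds ÷ LR.
Posterior odds = 0.833/(1−0.833) = 4.9880. LR = 0.60/0.18 = 3.3333.
Prior odds = 4.9880/3.3333 = 1.4964, so P(H) = 1.4964/(1+1.4964) ≈ 0.60.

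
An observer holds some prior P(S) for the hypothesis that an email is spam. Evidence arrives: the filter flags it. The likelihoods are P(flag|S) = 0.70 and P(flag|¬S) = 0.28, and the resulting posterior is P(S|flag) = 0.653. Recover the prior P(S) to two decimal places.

P(S) = 0.43

Bayes' rule in odds form gives O(S|E) = O(S)·[P(E|S)/P(E|¬S)], hence O(S) = O(S|E)/LR.
Posterior odds = 0.653/(1−0.653) = 1.8818. LR = 0.70/0.28 = 2.5000.
Prior odds = 1.8818/2.5000 = 0.7527, so P(S) = 0.7527/(1+0.7527) ≈ 0.43.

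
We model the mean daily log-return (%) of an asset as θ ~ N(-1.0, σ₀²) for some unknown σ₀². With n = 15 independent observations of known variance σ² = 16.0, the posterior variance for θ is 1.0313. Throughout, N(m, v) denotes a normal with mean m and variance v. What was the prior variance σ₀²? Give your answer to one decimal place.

Posterior precision equals prior precision plus data precision: 1/σ_n² = 1/σ₀² + n/σ².
So 1/σ₀² = 1/1.0313 − 15/16.0 = 0.969650 − 0.937500 = 0.032150.
Hence σ₀² = 1/0.032150 ≈ 31.1.

σ₀² = 31.1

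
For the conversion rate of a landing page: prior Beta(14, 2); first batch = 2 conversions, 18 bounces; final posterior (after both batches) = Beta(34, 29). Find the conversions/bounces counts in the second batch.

Because Beta–binomial updating is additive in the counts, the combined data contributed (α_post−α_prior, β_post−β_prior) successes and failures.
Total across both batches: 34−14=20 conversions, 29−2=27 bounces.
Subtract the first batch: 20−2=18 conversions and 27−18=9 bounces.

18 conversions and 9 bounces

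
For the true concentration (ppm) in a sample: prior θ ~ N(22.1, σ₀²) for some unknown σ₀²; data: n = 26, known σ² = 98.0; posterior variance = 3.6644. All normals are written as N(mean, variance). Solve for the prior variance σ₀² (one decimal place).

σ₀² = 131.8

Posterior precision equals prior precision plus data precision: 1/σ_n² = 1/σ₀² + n/σ².
So 1/σ₀² = 1/3.6644 − 26/98.0 = 0.272896 − 0.265306 = 0.007590.
Hence σ₀² = 1/0.007590 ≈ 131.8.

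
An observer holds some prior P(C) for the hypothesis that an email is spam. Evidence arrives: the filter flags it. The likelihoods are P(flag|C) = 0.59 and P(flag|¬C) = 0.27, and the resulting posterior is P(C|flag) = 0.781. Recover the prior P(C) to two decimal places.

In odds form, posterior odds = prior odds × likelihood ratio, so prior odds = posterior odds ÷ LR.
Posterior odds = 0.781/(1−0.781) = 3.5662. LR = 0.59/0.27 = 2.1852.
Prior odds = 3.5662/2.1852 = 1.6320, so P(C) = 1.6320/(1+1.6320) ≈ 0.62.

P(C) = 0.62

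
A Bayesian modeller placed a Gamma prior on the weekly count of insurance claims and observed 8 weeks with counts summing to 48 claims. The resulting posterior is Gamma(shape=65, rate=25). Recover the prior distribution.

Gamma(shape=17, rate=17)

Gamma–Poisson conjugacy: posterior shape = α + Σxᵢ, posterior rate = β + n.
So α = 65 − 48 = 17 and β = 25 − 8 = 17.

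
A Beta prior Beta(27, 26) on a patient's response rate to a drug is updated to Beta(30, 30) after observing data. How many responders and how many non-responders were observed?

A Beta(a, b) prior with s successes and f failures in binomial data gives a Beta(a+s, b+f) posterior.
Match parameters: s=30−27=3, f=30−26=4.

3 responders and 4 non-responders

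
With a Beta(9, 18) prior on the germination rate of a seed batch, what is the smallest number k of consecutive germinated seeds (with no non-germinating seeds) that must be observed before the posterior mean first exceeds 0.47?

After k germinated seeds and 0 non-germinating seeds the posterior is Beta(9+k, 18), with mean (9+k)/(9+18+k).
Set (9+k)/(27+k) > 0.47 and solve: k > (0.47·27 − 9)/(1 − 0.47) = 6.962.
The smallest integer exceeding 6.962 is 7, and checking k=7: (16)/(34) = 0.4706 > 0.47.

k = 7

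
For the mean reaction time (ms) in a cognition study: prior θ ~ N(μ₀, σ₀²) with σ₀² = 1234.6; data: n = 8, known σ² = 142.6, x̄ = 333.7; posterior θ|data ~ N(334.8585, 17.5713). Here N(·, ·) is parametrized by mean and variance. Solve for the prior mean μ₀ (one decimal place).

The posterior mean is a precision-weighted average: μ_n = (τ₀μ₀ + τ_data·x̄)/(τ₀+τ_data), with τ₀=1/σ₀² and τ_data=n/σ².
Here τ₀ = 1/1234.6 = 0.000810 and τ_data = 8/142.6 = 0.056101, so τ_n = 0.056911.
Rearranging for μ₀: μ₀ = (μ_n·τ_n − τ_data·x̄)/τ₀ = (334.8585·0.056911 − 0.056101·333.7) / 0.000810 = 0.336228/0.000810 ≈ 415.1.

μ₀ = 415.1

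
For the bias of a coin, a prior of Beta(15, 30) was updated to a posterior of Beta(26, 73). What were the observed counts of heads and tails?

11 heads and 43 tails

A Beta(a, b) prior with s successes and f failures in binomial data gives a Beta(a+s, b+f) posterior.
So s = 26 − 15 = 11 and f = 73 − 30 = 43.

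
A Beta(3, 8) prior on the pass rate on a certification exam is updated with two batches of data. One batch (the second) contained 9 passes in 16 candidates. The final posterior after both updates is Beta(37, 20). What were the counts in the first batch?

Because Beta–binomial updating is additive in the counts, the combined data contributed (α_post−α_prior, β_post−β_prior) successes and failures.
Total across both batches: 37−3=34 passes, 20−8=12 failures.
Subtract the second batch: 34−9=25 passes and 12−7=5 failures.

25 passes and 5 failures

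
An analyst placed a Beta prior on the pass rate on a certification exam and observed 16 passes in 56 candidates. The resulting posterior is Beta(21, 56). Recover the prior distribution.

Beta(5, 16)

A Beta(α, β) prior with s successes and f failures in binomial data gives a Beta(α+s, β+f) posterior.
Subtract the data counts: 21−16=5, 56−40=16.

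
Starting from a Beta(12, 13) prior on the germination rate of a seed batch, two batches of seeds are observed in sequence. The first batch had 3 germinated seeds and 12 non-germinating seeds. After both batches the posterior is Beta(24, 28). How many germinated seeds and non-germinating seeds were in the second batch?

9 germinated seeds and 3 non-germinating seeds

Sequential conjugate updates are equivalent to a single update on the pooled data, so total successes = posterior α − prior α and total failures = posterior β − prior β.
Total across both batches: 24−12=12 germinated seeds, 28−13=15 non-germinating seeds.
Subtract the first batch: 12−3=9 germinated seeds and 15−12=3 non-germinating seeds.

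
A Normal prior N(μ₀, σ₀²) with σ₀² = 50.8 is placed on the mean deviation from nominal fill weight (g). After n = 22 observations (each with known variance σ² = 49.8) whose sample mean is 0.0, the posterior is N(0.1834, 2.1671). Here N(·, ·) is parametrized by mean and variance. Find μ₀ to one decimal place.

μ₀ = 4.3

With known observation variance, the Normal–Normal posterior has precision τ_n = τ₀ + n/σ² and mean μ_n = (τ₀μ₀ + (n/σ²)x̄)/τ_n.
Here τ₀ = 1/50.8 = 0.019685 and τ_data = 22/49.8 = 0.441767, so τ_n = 0.461452.
Rearranging for μ₀: μ₀ = (μ_n·τ_n − τ_data·x̄)/τ₀ = (0.1834·0.461452 − 0.441767·0.0) / 0.019685 = 0.084630/0.019685 ≈ 4.3.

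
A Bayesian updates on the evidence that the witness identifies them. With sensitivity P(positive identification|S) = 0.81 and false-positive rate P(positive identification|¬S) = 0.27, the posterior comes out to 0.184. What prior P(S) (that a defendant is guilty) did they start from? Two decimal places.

P(S) = 0.07

Bayes' rule in odds form gives O(S|E) = O(S)·[P(E|S)/P(E|¬S)], hence O(S) = O(S|E)/LR.
Posterior odds = 0.184/(1−0.184) = 0.2255. LR = 0.81/0.27 = 3.0000.
Prior odds = 0.2255/3.0000 = 0.0752, so P(S) = 0.0752/(1+0.0752) ≈ 0.07.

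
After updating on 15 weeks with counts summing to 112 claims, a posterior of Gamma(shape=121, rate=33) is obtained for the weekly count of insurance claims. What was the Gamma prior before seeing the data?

Gamma–Poisson conjugacy: posterior shape = α + Σxᵢ, posterior rate = β + n.
So α = 121 − 112 = 9 and β = 33 − 15 = 18.

Gamma(shape=9, rate=18)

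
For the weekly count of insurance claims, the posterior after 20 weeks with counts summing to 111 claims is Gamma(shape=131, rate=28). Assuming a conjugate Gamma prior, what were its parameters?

Gamma–Poisson conjugacy: posterior shape = α + Σxᵢ, posterior rate = β + n.
So α = 131 − 111 = 20 and β = 28 − 20 = 8.

Gamma(shape=20, rate=8)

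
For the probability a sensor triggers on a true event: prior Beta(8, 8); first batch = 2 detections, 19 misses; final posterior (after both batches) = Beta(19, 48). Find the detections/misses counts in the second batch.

Sequential conjugate updates are equivalent to a single update on the pooled data, so total successes = posterior α − prior α and total failures = posterior β − prior β.
Total across both batches: 19−8=11 detections, 48−8=40 misses.
Subtract the first batch: 11−2=9 detections and 40−19=21 misses.

9 detections and 21 misses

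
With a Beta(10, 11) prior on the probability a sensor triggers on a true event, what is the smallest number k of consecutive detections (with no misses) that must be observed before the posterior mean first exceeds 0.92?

After k detections and 0 misses the posterior is Beta(10+k, 11), with mean (10+k)/(10+11+k).
Set (10+k)/(21+k) > 0.92 and solve: k > (0.92·21 − 10)/(1 − 0.92) = 116.500.
The smallest integer exceeding 116.500 is 117, and checking k=117: (127)/(138) = 0.9203 > 0.92.

k = 117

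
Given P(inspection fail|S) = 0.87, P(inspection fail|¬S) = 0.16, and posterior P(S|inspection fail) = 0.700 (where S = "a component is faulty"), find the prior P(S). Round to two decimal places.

P(S) = 0.30

In odds form, posterior odds = prior odds × likelihood ratio, so prior odds = posterior odds ÷ LR.
Posterior odds = 0.700/(1−0.700) = 2.3333. LR = 0.87/0.16 = 5.4375.
Prior odds = 2.3333/5.4375 = 0.4291, so P(S) = 0.4291/(1+0.4291) ≈ 0.30.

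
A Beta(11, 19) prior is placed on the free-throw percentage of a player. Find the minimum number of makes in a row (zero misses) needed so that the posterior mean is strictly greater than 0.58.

After k makes and 0 misses the posterior is Beta(11+k, 19), with mean (11+k)/(11+19+k).
Set (11+k)/(30+k) > 0.58 and solve: k > (0.58·30 − 11)/(1 − 0.58) = 15.238.
The smallest integer exceeding 15.238 is 16, and checking k=16: (27)/(46) = 0.5870 > 0.58.

k = 16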